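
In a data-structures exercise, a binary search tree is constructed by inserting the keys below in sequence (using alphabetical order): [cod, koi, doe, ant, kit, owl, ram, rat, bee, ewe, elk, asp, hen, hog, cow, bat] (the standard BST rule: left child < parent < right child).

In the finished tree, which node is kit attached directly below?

doe

Insert cod: tree is empty, so cod becomes the root.
Insert koi: koi > cod → go right. Place as right child of cod.
Insert doe: doe > cod → go right; doe < koi → go left. Place as left child of koi.
Insert ant: ant < cod → go left. Place as left child of cod.
Insert kit: kit > cod → go right; kit < koi → go left; kit > doe → go right. Place as right child of doe.
Insert owl: owl > cod → go right; owl > koi → go right. Place as right child of koi.
Insert ram: ram > cod → go right; ram > koi → go right; ram > owl → go right. Place as right child of owl.
Insert rat: rat > cod → go right; rat > koi → go right; rat > owl → go right; rat > ram → go right. Place as right child of ram.
Insert bee: bee < cod → go left; bee > ant → go right. Place as right child of ant.
Insert ewe: ewe > cod → go right; ewe < koi → go left; ewe > doe → go right; ewe < kit → go left. Place as left child of kit.
Insert elk: elk > cod → go right; elk < koi → go left; elk > doe → go right; elk < kit → go left; elk < ewe → go left. Place as left child of ewe.
Insert asp: asp < cod → go left; asp > ant → go right; asp < bee → go left. Place as left child of bee.
Insert hen: hen > cod → go right; hen < koi → go left; hen > doe → go right; hen < kit → go left; hen > ewe → go right. Place as right child of ewe.
Insert hog: hog > cod → go right; hog < koi → go left; hog > doe → go right; hog < kit → go left; hog > ewe → go right; hog > hen → go right. Place as right child of hen.
Insert cow: cow > cod → go right; cow < koi → go left; cow < doe → go left. Place as left child of doe.
Insert bat: bat < cod → go left; bat > ant → go right; bat < bee → go left; bat > asp → go right. Place as right child of asp.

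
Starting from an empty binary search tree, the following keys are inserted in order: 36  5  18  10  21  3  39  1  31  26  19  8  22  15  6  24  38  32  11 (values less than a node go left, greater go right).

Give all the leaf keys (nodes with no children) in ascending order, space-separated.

1 6 11 19 24 32 38

Resulting structure (node: left, right):
  36: L=5, R=39
  5: L=3, R=18
  18: L=10, R=21
  10: L=8, R=15
  21: L=19, R=31
  3: L=1, R=–
  39: L=38, R=–
  1: L=–, R=–
  31: L=26, R=32
  26: L=22, R=–
  19: L=–, R=–
  8: L=6, R=–
  22: L=–, R=24
  15: L=11, R=–
  6: L=–, R=–
  24: L=–, R=–
  38: L=–, R=–
  32: L=–, R=–
  11: L=–, R=–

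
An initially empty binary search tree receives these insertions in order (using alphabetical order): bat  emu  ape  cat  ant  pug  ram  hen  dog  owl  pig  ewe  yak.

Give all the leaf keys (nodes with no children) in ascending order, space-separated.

ant dog ewe pig yak

Resulting structure (node: left, right):
  bat: L=ape, R=emu
  emu: L=cat, R=pug
  ape: L=ant, R=–
  cat: L=–, R=dog
  ant: L=–, R=–
  pug: L=hen, R=ram
  ram: L=–, R=yak
  hen: L=ewe, R=owl
  dog: L=–, R=–
  owl: L=–, R=pig
  pig: L=–, R=–
  ewe: L=–, R=–
  yak: L=–, R=–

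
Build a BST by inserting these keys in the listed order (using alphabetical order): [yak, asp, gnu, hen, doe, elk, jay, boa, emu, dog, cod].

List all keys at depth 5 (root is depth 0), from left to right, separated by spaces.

cod dog emu

yak: root
asp: left child of yak (depth 1)
gnu: right child of asp (depth 2)
hen: right child of gnu (depth 3)
doe: left child of gnu (depth 3)
elk: right child of doe (depth 4)
jay: right child of hen (depth 4)
boa: left child of doe (depth 4)
emu: right child of elk (depth 5)
dog: left child of elk (depth 5)
cod: right child of boa (depth 5)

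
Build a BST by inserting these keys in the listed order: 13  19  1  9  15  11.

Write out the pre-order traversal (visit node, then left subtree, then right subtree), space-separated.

13 1 9 11 19 15

13: root
19: right child of 13 (depth 1)
1: left child of 13 (depth 1)
9: right child of 1 (depth 2)
15: left child of 19 (depth 2)
11: right child of 9 (depth 3)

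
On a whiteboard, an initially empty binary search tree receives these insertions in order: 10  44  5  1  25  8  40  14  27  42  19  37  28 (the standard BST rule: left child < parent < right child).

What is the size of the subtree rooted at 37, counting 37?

2

Insert 10: tree is empty, so 10 becomes the root.
Insert 44: 44 > 10 → go right. Place as right child of 10.
Insert 5: 5 < 10 → go left. Place as left child of 10.
Insert 1: 1 < 10 → go left; 1 < 5 → go left. Place as left child of 5.
Insert 25: 25 > 10 → go right; 25 < 44 → go left. Place as left child of 44.
Insert 8: 8 < 10 → go left; 8 > 5 → go right. Place as right child of 5.
Insert 40: 40 > 10 → go right; 40 < 44 → go left; 40 > 25 → go right. Place as right child of 25.
Insert 14: 14 > 10 → go right; 14 < 44 → go left; 14 < 25 → go left. Place as left child of 25.
Insert 27: 27 > 10 → go right; 27 < 44 → go left; 27 > 25 → go right; 27 < 40 → go left. Place as left child of 40.
Insert 42: 42 > 10 → go right; 42 < 44 → go left; 42 > 25 → go right; 42 > 40 → go right. Place as right child of 40.
Insert 19: 19 > 10 → go right; 19 < 44 → go left; 19 < 25 → go left; 19 > 14 → go right. Place as right child of 14.
Insert 37: 37 > 10 → go right; 37 < 44 → go left; 37 > 25 → go right; 37 < 40 → go left; 37 > 27 → go right. Place as right child of 27.
Insert 28: 28 > 10 → go right; 28 < 44 → go left; 28 > 25 → go right; 28 < 40 → go left; 28 > 27 → go right; 28 < 37 → go left. Place as left child of 37.

Subtree rooted at 37 contains: 37, 28 — 2 nodes.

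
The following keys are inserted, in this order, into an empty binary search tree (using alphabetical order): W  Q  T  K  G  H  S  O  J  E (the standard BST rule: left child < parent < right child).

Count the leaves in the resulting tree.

Insert W: tree is empty, so W becomes the root.
Insert Q: Q < W → go left. Place as left child of W.
Insert T: T < W → go left; T > Q → go right. Place as right child of Q.
Insert K: K < W → go left; K < Q → go left. Place as left child of Q.
Insert G: G < W → go left; G < Q → go left; G < K → go left. Place as left child of K.
Insert H: H < W → go left; H < Q → go left; H < K → go left; H > G → go right. Place as right child of G.
Insert S: S < W → go left; S > Q → go right; S < T → go left. Place as left child of T.
Insert O: O < W → go left; O < Q → go left; O > K → go right. Place as right child of K.
Insert J: J < W → go left; J < Q → go left; J < K → go left; J > G → go right; J > H → go right. Place as right child of H.
Insert E: E < W → go left; E < Q → go left; E < K → go left; E < G → go left. Place as left child of G.

Leaves: E, J, O, S — 4 in total.

4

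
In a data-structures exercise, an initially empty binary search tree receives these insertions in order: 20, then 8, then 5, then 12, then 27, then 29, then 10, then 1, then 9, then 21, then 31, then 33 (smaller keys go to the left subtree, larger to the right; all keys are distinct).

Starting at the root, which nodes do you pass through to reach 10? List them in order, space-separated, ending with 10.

Resulting structure (node: left, right):
  20: L=8, R=27
  8: L=5, R=12
  5: L=1, R=–
  12: L=10, R=–
  27: L=21, R=29
  29: L=–, R=31
  10: L=9, R=–
  1: L=–, R=–
  9: L=–, R=–
  21: L=–, R=–
  31: L=–, R=33
  33: L=–, R=–

20 8 12 10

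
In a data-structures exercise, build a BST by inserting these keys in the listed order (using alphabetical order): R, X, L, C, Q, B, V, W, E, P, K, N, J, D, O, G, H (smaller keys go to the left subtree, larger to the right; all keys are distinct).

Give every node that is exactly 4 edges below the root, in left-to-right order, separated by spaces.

Insert R: tree is empty, so R becomes the root.
Insert X: X > R → go right. Place as right child of R.
Insert L: L < R → go left. Place as left child of R.
Insert C: C < R → go left; C < L → go left. Place as left child of L.
Insert Q: Q < R → go left; Q > L → go right. Place as right child of L.
Insert B: B < R → go left; B < L → go left; B < C → go left. Place as left child of C.
Insert V: V > R → go right; V < X → go left. Place as left child of X.
Insert W: W > R → go right; W < X → go left; W > V → go right. Place as right child of V.
Insert E: E < R → go left; E < L → go left; E > C → go right. Place as right child of C.
Insert P: P < R → go left; P > L → go right; P < Q → go left. Place as left child of Q.
Insert K: K < R → go left; K < L → go left; K > C → go right; K > E → go right. Place as right child of E.
Insert N: N < R → go left; N > L → go right; N < Q → go left; N < P → go left. Place as left child of P.
Insert J: J < R → go left; J < L → go left; J > C → go right; J > E → go right; J < K → go left. Place as left child of K.
Insert D: D < R → go left; D < L → go left; D > C → go right; D < E → go left. Place as left child of E.
Insert O: O < R → go left; O > L → go right; O < Q → go left; O < P → go left; O > N → go right. Place as right child of N.
Insert G: G < R → go left; G < L → go left; G > C → go right; G > E → go right; G < K → go left; G < J → go left. Place as left child of J.
Insert H: H < R → go left; H < L → go left; H > C → go right; H > E → go right; H < K → go left; H < J → go left; H > G → go right. Place as right child of G.

D K N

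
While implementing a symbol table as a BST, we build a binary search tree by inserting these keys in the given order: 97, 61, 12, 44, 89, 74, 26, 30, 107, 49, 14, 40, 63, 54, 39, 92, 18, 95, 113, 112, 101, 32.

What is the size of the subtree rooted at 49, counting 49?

Resulting structure (node: left, right):
  97: L=61, R=107
  61: L=12, R=89
  12: L=–, R=44
  44: L=26, R=49
  89: L=74, R=92
  74: L=63, R=–
  26: L=14, R=30
  30: L=–, R=40
  107: L=101, R=113
  49: L=–, R=54
  14: L=–, R=18
  40: L=39, R=–
  63: L=–, R=–
  54: L=–, R=–
  39: L=32, R=–
  92: L=–, R=95
  18: L=–, R=–
  95: L=–, R=–
  113: L=112, R=–
  112: L=–, R=–
  101: L=–, R=–
  32: L=–, R=–

Subtree rooted at 49 contains: 49, 54 — 2 nodes.

2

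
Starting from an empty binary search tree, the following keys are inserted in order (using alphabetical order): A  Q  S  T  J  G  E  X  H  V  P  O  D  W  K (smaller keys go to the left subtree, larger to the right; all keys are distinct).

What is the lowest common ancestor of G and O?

J

Resulting structure (node: left, right):
  A: L=–, R=Q
  Q: L=J, R=S
  S: L=–, R=T
  T: L=–, R=X
  J: L=G, R=P
  G: L=E, R=H
  E: L=D, R=–
  X: L=V, R=–
  H: L=–, R=–
  V: L=–, R=W
  P: L=O, R=–
  O: L=K, R=–
  D: L=–, R=–
  W: L=–, R=–
  K: L=–, R=–

Path to G: A → Q → J → G
Path to O: A → Q → J → P → O
The paths share a prefix ending at J, then split left and right.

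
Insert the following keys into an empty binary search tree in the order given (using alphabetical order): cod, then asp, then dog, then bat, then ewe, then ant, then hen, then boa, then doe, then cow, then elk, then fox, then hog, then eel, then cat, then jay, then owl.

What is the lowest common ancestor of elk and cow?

Resulting structure (node: left, right):
  cod: L=asp, R=dog
  asp: L=ant, R=bat
  dog: L=doe, R=ewe
  bat: L=–, R=boa
  ewe: L=elk, R=hen
  ant: L=–, R=–
  hen: L=fox, R=hog
  boa: L=–, R=cat
  doe: L=cow, R=–
  cow: L=–, R=–
  elk: L=eel, R=–
  fox: L=–, R=–
  hog: L=–, R=jay
  eel: L=–, R=–
  cat: L=–, R=–
  jay: L=–, R=owl
  owl: L=–, R=–

Path to elk: cod → dog → ewe → elk
Path to cow: cod → dog → doe → cow
The paths share a prefix ending at dog, then split left and right.

dog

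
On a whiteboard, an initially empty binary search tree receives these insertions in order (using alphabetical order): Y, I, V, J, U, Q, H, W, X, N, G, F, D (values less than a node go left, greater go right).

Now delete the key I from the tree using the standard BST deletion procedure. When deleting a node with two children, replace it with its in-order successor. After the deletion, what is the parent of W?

Resulting structure (node: left, right):
  Y: L=I, R=–
  I: L=H, R=V
  V: L=J, R=W
  J: L=–, R=U
  U: L=Q, R=–
  Q: L=N, R=–
  H: L=G, R=–
  W: L=–, R=X
  X: L=–, R=–
  N: L=–, R=–
  G: L=F, R=–
  F: L=D, R=–
  D: L=–, R=–

Delete I (two children — replace with in-order successor).
After deletion, W's parent is V.

V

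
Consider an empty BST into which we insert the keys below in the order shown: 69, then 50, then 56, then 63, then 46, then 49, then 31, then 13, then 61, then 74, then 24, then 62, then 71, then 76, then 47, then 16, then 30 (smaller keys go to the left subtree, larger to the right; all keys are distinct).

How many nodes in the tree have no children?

69: root
50: left child of 69 (depth 1)
56: right child of 50 (depth 2)
63: right child of 56 (depth 3)
46: left child of 50 (depth 2)
49: right child of 46 (depth 3)
31: left child of 46 (depth 3)
13: left child of 31 (depth 4)
61: left child of 63 (depth 4)
74: right child of 69 (depth 1)
24: right child of 13 (depth 5)
62: right child of 61 (depth 5)
71: left child of 74 (depth 2)
76: right child of 74 (depth 2)
47: left child of 49 (depth 4)
16: left child of 24 (depth 6)
30: right child of 24 (depth 6)

Leaves: 16, 30, 47, 62, 71, 76 — 6 in total.

6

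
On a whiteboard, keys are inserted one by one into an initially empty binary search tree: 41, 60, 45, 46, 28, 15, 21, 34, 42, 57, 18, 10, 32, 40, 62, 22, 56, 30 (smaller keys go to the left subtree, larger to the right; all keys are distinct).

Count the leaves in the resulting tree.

41: root
60: right child of 41 (depth 1)
45: left child of 60 (depth 2)
46: right child of 45 (depth 3)
28: left child of 41 (depth 1)
15: left child of 28 (depth 2)
21: right child of 15 (depth 3)
34: right child of 28 (depth 2)
42: left child of 45 (depth 3)
57: right child of 46 (depth 4)
18: left child of 21 (depth 4)
10: left child of 15 (depth 3)
32: left child of 34 (depth 3)
40: right child of 34 (depth 3)
62: right child of 60 (depth 2)
22: right child of 21 (depth 4)
56: left child of 57 (depth 5)
30: left child of 32 (depth 4)

Leaves: 10, 18, 22, 30, 40, 42, 56, 62 — 8 in total.

8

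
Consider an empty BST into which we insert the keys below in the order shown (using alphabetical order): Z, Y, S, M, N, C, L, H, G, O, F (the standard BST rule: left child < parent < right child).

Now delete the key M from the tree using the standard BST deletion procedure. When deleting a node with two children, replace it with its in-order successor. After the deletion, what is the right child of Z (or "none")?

Resulting structure (node: left, right):
  Z: L=Y, R=–
  Y: L=S, R=–
  S: L=M, R=–
  M: L=C, R=N
  N: L=–, R=O
  C: L=–, R=L
  L: L=H, R=–
  H: L=G, R=–
  G: L=F, R=–
  O: L=–, R=–
  F: L=–, R=–

Delete M (two children — replace with in-order successor).
After deletion, Z's right child: none.

none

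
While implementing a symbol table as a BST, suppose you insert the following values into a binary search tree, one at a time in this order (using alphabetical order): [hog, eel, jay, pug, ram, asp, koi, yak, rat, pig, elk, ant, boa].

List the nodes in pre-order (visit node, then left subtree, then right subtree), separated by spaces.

hog eel asp ant boa elk jay pug koi pig ram yak rat

Insert hog: tree is empty, so hog becomes the root.
Insert eel: eel < hog → go left. Place as left child of hog.
Insert jay: jay > hog → go right. Place as right child of hog.
Insert pug: pug > hog → go right; pug > jay → go right. Place as right child of jay.
Insert ram: ram > hog → go right; ram > jay → go right; ram > pug → go right. Place as right child of pug.
Insert asp: asp < hog → go left; asp < eel → go left. Place as left child of eel.
Insert koi: koi > hog → go right; koi > jay → go right; koi < pug → go left. Place as left child of pug.
Insert yak: yak > hog → go right; yak > jay → go right; yak > pug → go right; yak > ram → go right. Place as right child of ram.
Insert rat: rat > hog → go right; rat > jay → go right; rat > pug → go right; rat > ram → go right; rat < yak → go left. Place as left child of yak.
Insert pig: pig > hog → go right; pig > jay → go right; pig < pug → go left; pig > koi → go right. Place as right child of koi.
Insert elk: elk < hog → go left; elk > eel → go right. Place as right child of eel.
Insert ant: ant < hog → go left; ant < eel → go left; ant < asp → go left. Place as left child of asp.
Insert boa: boa < hog → go left; boa < eel → go left; boa > asp → go right. Place as right child of asp.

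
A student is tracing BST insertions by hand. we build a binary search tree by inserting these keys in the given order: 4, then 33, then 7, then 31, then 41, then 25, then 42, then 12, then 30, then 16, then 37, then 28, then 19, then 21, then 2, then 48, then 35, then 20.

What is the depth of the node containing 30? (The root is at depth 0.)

Resulting structure (node: left, right):
  4: L=2, R=33
  33: L=7, R=41
  7: L=–, R=31
  31: L=25, R=–
  41: L=37, R=42
  25: L=12, R=30
  42: L=–, R=48
  12: L=–, R=16
  30: L=28, R=–
  16: L=–, R=19
  37: L=35, R=–
  28: L=–, R=–
  19: L=–, R=21
  21: L=20, R=–
  2: L=–, R=–
  48: L=–, R=–
  35: L=–, R=–
  20: L=–, R=–

Path to 30: 4 → 33 → 7 → 31 → 25 → 30, which is 5 edges.

5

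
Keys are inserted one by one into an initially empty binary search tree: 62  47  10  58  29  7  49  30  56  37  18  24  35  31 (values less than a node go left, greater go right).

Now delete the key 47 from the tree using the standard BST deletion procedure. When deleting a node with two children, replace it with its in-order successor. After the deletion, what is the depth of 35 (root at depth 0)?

Insert 62: tree is empty, so 62 becomes the root.
Insert 47: 47 < 62 → go left. Place as left child of 62.
Insert 10: 10 < 62 → go left; 10 < 47 → go left. Place as left child of 47.
Insert 58: 58 < 62 → go left; 58 > 47 → go right. Place as right child of 47.
Insert 29: 29 < 62 → go left; 29 < 47 → go left; 29 > 10 → go right. Place as right child of 10.
Insert 7: 7 < 62 → go left; 7 < 47 → go left; 7 < 10 → go left. Place as left child of 10.
Insert 49: 49 < 62 → go left; 49 > 47 → go right; 49 < 58 → go left. Place as left child of 58.
Insert 30: 30 < 62 → go left; 30 < 47 → go left; 30 > 10 → go right; 30 > 29 → go right. Place as right child of 29.
Insert 56: 56 < 62 → go left; 56 > 47 → go right; 56 < 58 → go left; 56 > 49 → go right. Place as right child of 49.
Insert 37: 37 < 62 → go left; 37 < 47 → go left; 37 > 10 → go right; 37 > 29 → go right; 37 > 30 → go right. Place as right child of 30.
Insert 18: 18 < 62 → go left; 18 < 47 → go left; 18 > 10 → go right; 18 < 29 → go left. Place as left child of 29.
Insert 24: 24 < 62 → go left; 24 < 47 → go left; 24 > 10 → go right; 24 < 29 → go left; 24 > 18 → go right. Place as right child of 18.
Insert 35: 35 < 62 → go left; 35 < 47 → go left; 35 > 10 → go right; 35 > 29 → go right; 35 > 30 → go right; 35 < 37 → go left. Place as left child of 37.
Insert 31: 31 < 62 → go left; 31 < 47 → go left; 31 > 10 → go right; 31 > 29 → go right; 31 > 30 → go right; 31 < 37 → go left; 31 < 35 → go left. Place as left child of 35.

Delete 47 (two children — replace with in-order successor).
After deletion, path to 35: 62 → 49 → 10 → 29 → 30 → 37 → 35.

6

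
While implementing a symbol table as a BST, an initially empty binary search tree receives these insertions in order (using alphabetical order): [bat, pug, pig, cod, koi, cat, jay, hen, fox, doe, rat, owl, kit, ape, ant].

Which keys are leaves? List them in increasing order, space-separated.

ant cat doe kit owl rat

bat: root
pug: right child of bat (depth 1)
pig: left child of pug (depth 2)
cod: left child of pig (depth 3)
koi: right child of cod (depth 4)
cat: left child of cod (depth 4)
jay: left child of koi (depth 5)
hen: left child of jay (depth 6)
fox: left child of hen (depth 7)
doe: left child of fox (depth 8)
rat: right child of pug (depth 2)
owl: right child of koi (depth 5)
kit: right child of jay (depth 6)
ape: left child of bat (depth 1)
ant: left child of ape (depth 2)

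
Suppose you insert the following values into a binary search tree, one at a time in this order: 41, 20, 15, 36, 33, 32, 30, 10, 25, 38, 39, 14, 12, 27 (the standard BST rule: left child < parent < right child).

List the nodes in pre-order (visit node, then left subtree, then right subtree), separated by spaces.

Insert 41: tree is empty, so 41 becomes the root.
Insert 20: 20 < 41 → go left. Place as left child of 41.
Insert 15: 15 < 41 → go left; 15 < 20 → go left. Place as left child of 20.
Insert 36: 36 < 41 → go left; 36 > 20 → go right. Place as right child of 20.
Insert 33: 33 < 41 → go left; 33 > 20 → go right; 33 < 36 → go left. Place as left child of 36.
Insert 32: 32 < 41 → go left; 32 > 20 → go right; 32 < 36 → go left; 32 < 33 → go left. Place as left child of 33.
Insert 30: 30 < 41 → go left; 30 > 20 → go right; 30 < 36 → go left; 30 < 33 → go left; 30 < 32 → go left. Place as left child of 32.
Insert 10: 10 < 41 → go left; 10 < 20 → go left; 10 < 15 → go left. Place as left child of 15.
Insert 25: 25 < 41 → go left; 25 > 20 → go right; 25 < 36 → go left; 25 < 33 → go left; 25 < 32 → go left; 25 < 30 → go left. Place as left child of 30.
Insert 38: 38 < 41 → go left; 38 > 20 → go right; 38 > 36 → go right. Place as right child of 36.
Insert 39: 39 < 41 → go left; 39 > 20 → go right; 39 > 36 → go right; 39 > 38 → go right. Place as right child of 38.
Insert 14: 14 < 41 → go left; 14 < 20 → go left; 14 < 15 → go left; 14 > 10 → go right. Place as right child of 10.
Insert 12: 12 < 41 → go left; 12 < 20 → go left; 12 < 15 → go left; 12 > 10 → go right; 12 < 14 → go left. Place as left child of 14.
Insert 27: 27 < 41 → go left; 27 > 20 → go right; 27 < 36 → go left; 27 < 33 → go left; 27 < 32 → go left; 27 < 30 → go left; 27 > 25 → go right. Place as right child of 25.

41 20 15 10 14 12 36 33 32 30 25 27 38 39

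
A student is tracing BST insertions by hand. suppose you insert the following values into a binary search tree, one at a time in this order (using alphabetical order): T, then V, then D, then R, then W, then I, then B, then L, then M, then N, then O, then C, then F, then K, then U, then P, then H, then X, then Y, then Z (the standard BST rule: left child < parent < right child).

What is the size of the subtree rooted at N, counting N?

T: root
V: right child of T (depth 1)
D: left child of T (depth 1)
R: right child of D (depth 2)
W: right child of V (depth 2)
I: left child of R (depth 3)
B: left child of D (depth 2)
L: right child of I (depth 4)
M: right child of L (depth 5)
N: right child of M (depth 6)
O: right child of N (depth 7)
C: right child of B (depth 3)
F: left child of I (depth 4)
K: left child of L (depth 5)
U: left child of V (depth 2)
P: right child of O (depth 8)
H: right child of F (depth 5)
X: right child of W (depth 3)
Y: right child of X (depth 4)
Z: right child of Y (depth 5)

Subtree rooted at N contains: N, O, P — 3 nodes.

3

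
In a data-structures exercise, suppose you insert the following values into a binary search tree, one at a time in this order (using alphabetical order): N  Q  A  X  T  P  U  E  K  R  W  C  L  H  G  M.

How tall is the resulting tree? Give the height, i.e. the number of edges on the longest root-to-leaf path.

Resulting structure (node: left, right):
  N: L=A, R=Q
  Q: L=P, R=X
  A: L=–, R=E
  X: L=T, R=–
  T: L=R, R=U
  P: L=–, R=–
  U: L=–, R=W
  E: L=C, R=K
  K: L=H, R=L
  R: L=–, R=–
  W: L=–, R=–
  C: L=–, R=–
  L: L=–, R=M
  H: L=G, R=–
  G: L=–, R=–
  M: L=–, R=–

The deepest node is W at depth 5.

5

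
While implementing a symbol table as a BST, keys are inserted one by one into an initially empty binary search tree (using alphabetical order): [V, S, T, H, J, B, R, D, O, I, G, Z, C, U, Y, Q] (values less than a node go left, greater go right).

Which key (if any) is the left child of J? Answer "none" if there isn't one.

Resulting structure (node: left, right):
  V: L=S, R=Z
  S: L=H, R=T
  T: L=–, R=U
  H: L=B, R=J
  J: L=I, R=R
  B: L=–, R=D
  R: L=O, R=–
  D: L=C, R=G
  O: L=–, R=Q
  I: L=–, R=–
  G: L=–, R=–
  Z: L=Y, R=–
  C: L=–, R=–
  U: L=–, R=–
  Y: L=–, R=–
  Q: L=–, R=–

I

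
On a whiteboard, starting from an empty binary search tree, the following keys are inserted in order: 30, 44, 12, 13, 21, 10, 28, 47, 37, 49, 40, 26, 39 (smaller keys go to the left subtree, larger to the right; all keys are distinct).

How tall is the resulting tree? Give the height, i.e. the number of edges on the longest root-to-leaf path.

5

Insert 30: tree is empty, so 30 becomes the root.
Insert 44: 44 > 30 → go right. Place as right child of 30.
Insert 12: 12 < 30 → go left. Place as left child of 30.
Insert 13: 13 < 30 → go left; 13 > 12 → go right. Place as right child of 12.
Insert 21: 21 < 30 → go left; 21 > 12 → go right; 21 > 13 → go right. Place as right child of 13.
Insert 10: 10 < 30 → go left; 10 < 12 → go left. Place as left child of 12.
Insert 28: 28 < 30 → go left; 28 > 12 → go right; 28 > 13 → go right; 28 > 21 → go right. Place as right child of 21.
Insert 47: 47 > 30 → go right; 47 > 44 → go right. Place as right child of 44.
Insert 37: 37 > 30 → go right; 37 < 44 → go left. Place as left child of 44.
Insert 49: 49 > 30 → go right; 49 > 44 → go right; 49 > 47 → go right. Place as right child of 47.
Insert 40: 40 > 30 → go right; 40 < 44 → go left; 40 > 37 → go right. Place as right child of 37.
Insert 26: 26 < 30 → go left; 26 > 12 → go right; 26 > 13 → go right; 26 > 21 → go right; 26 < 28 → go left. Place as left child of 28.
Insert 39: 39 > 30 → go right; 39 < 44 → go left; 39 > 37 → go right; 39 < 40 → go left. Place as left child of 40.

The deepest node is 26 at depth 5.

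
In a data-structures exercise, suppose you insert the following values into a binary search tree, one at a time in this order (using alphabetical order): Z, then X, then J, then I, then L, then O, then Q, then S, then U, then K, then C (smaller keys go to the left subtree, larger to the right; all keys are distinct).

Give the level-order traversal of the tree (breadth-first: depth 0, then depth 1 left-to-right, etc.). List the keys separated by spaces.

Insert Z: tree is empty, so Z becomes the root.
Insert X: X < Z → go left. Place as left child of Z.
Insert J: J < Z → go left; J < X → go left. Place as left child of X.
Insert I: I < Z → go left; I < X → go left; I < J → go left. Place as left child of J.
Insert L: L < Z → go left; L < X → go left; L > J → go right. Place as right child of J.
Insert O: O < Z → go left; O < X → go left; O > J → go right; O > L → go right. Place as right child of L.
Insert Q: Q < Z → go left; Q < X → go left; Q > J → go right; Q > L → go right; Q > O → go right. Place as right child of O.
Insert S: S < Z → go left; S < X → go left; S > J → go right; S > L → go right; S > O → go right; S > Q → go right. Place as right child of Q.
Insert U: U < Z → go left; U < X → go left; U > J → go right; U > L → go right; U > O → go right; U > Q → go right; U > S → go right. Place as right child of S.
Insert K: K < Z → go left; K < X → go left; K > J → go right; K < L → go left. Place as left child of L.
Insert C: C < Z → go left; C < X → go left; C < J → go left; C < I → go left. Place as left child of I.

Z X J I L C K O Q S U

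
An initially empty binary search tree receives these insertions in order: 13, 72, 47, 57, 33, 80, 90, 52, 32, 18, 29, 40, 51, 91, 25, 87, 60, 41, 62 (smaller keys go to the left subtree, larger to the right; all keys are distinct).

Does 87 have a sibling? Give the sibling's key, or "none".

91

Insert 13: tree is empty, so 13 becomes the root.
Insert 72: 72 > 13 → go right. Place as right child of 13.
Insert 47: 47 > 13 → go right; 47 < 72 → go left. Place as left child of 72.
Insert 57: 57 > 13 → go right; 57 < 72 → go left; 57 > 47 → go right. Place as right child of 47.
Insert 33: 33 > 13 → go right; 33 < 72 → go left; 33 < 47 → go left. Place as left child of 47.
Insert 80: 80 > 13 → go right; 80 > 72 → go right. Place as right child of 72.
Insert 90: 90 > 13 → go right; 90 > 72 → go right; 90 > 80 → go right. Place as right child of 80.
Insert 52: 52 > 13 → go right; 52 < 72 → go left; 52 > 47 → go right; 52 < 57 → go left. Place as left child of 57.
Insert 32: 32 > 13 → go right; 32 < 72 → go left; 32 < 47 → go left; 32 < 33 → go left. Place as left child of 33.
Insert 18: 18 > 13 → go right; 18 < 72 → go left; 18 < 47 → go left; 18 < 33 → go left; 18 < 32 → go left. Place as left child of 32.
Insert 29: 29 > 13 → go right; 29 < 72 → go left; 29 < 47 → go left; 29 < 33 → go left; 29 < 32 → go left; 29 > 18 → go right. Place as right child of 18.
Insert 40: 40 > 13 → go right; 40 < 72 → go left; 40 < 47 → go left; 40 > 33 → go right. Place as right child of 33.
Insert 51: 51 > 13 → go right; 51 < 72 → go left; 51 > 47 → go right; 51 < 57 → go left; 51 < 52 → go left. Place as left child of 52.
Insert 91: 91 > 13 → go right; 91 > 72 → go right; 91 > 80 → go right; 91 > 90 → go right. Place as right child of 90.
Insert 25: 25 > 13 → go right; 25 < 72 → go left; 25 < 47 → go left; 25 < 33 → go left; 25 < 32 → go left; 25 > 18 → go right; 25 < 29 → go left. Place as left child of 29.
Insert 87: 87 > 13 → go right; 87 > 72 → go right; 87 > 80 → go right; 87 < 90 → go left. Place as left child of 90.
Insert 60: 60 > 13 → go right; 60 < 72 → go left; 60 > 47 → go right; 60 > 57 → go right. Place as right child of 57.
Insert 41: 41 > 13 → go right; 41 < 72 → go left; 41 < 47 → go left; 41 > 33 → go right; 41 > 40 → go right. Place as right child of 40.
Insert 62: 62 > 13 → go right; 62 < 72 → go left; 62 > 47 → go right; 62 > 57 → go right; 62 > 60 → go right. Place as right child of 60.

87's parent is 90; the other child of 90 is 91.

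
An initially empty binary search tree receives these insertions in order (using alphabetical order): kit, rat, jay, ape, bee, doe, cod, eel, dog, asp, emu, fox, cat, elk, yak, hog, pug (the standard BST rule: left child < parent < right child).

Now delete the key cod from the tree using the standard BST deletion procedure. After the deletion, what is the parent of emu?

kit: root
rat: right child of kit (depth 1)
jay: left child of kit (depth 1)
ape: left child of jay (depth 2)
bee: right child of ape (depth 3)
doe: right child of bee (depth 4)
cod: left child of doe (depth 5)
eel: right child of doe (depth 5)
dog: left child of eel (depth 6)
asp: left child of bee (depth 4)
emu: right child of eel (depth 6)
fox: right child of emu (depth 7)
cat: left child of cod (depth 6)
elk: left child of emu (depth 7)
yak: right child of rat (depth 2)
hog: right child of fox (depth 8)
pug: left child of rat (depth 2)

Delete cod (at most one child — splice it out).
After deletion, emu's parent is eel.

eel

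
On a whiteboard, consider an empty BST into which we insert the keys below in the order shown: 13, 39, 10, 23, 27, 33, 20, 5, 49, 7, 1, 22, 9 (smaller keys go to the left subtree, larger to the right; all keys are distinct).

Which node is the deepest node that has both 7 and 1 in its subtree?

5

Insert 13: tree is empty, so 13 becomes the root.
Insert 39: 39 > 13 → go right. Place as right child of 13.
Insert 10: 10 < 13 → go left. Place as left child of 13.
Insert 23: 23 > 13 → go right; 23 < 39 → go left. Place as left child of 39.
Insert 27: 27 > 13 → go right; 27 < 39 → go left; 27 > 23 → go right. Place as right child of 23.
Insert 33: 33 > 13 → go right; 33 < 39 → go left; 33 > 23 → go right; 33 > 27 → go right. Place as right child of 27.
Insert 20: 20 > 13 → go right; 20 < 39 → go left; 20 < 23 → go left. Place as left child of 23.
Insert 5: 5 < 13 → go left; 5 < 10 → go left. Place as left child of 10.
Insert 49: 49 > 13 → go right; 49 > 39 → go right. Place as right child of 39.
Insert 7: 7 < 13 → go left; 7 < 10 → go left; 7 > 5 → go right. Place as right child of 5.
Insert 1: 1 < 13 → go left; 1 < 10 → go left; 1 < 5 → go left. Place as left child of 5.
Insert 22: 22 > 13 → go right; 22 < 39 → go left; 22 < 23 → go left; 22 > 20 → go right. Place as right child of 20.
Insert 9: 9 < 13 → go left; 9 < 10 → go left; 9 > 5 → go right; 9 > 7 → go right. Place as right child of 7.

Path to 7: 13 → 10 → 5 → 7
Path to 1: 13 → 10 → 5 → 1
The paths share a prefix ending at 5, then split left and right.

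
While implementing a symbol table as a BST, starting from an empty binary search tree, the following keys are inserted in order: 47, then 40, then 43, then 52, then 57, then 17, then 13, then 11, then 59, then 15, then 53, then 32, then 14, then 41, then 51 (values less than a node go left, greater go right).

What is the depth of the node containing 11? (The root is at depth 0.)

4

47: root
40: left child of 47 (depth 1)
43: right child of 40 (depth 2)
52: right child of 47 (depth 1)
57: right child of 52 (depth 2)
17: left child of 40 (depth 2)
13: left child of 17 (depth 3)
11: left child of 13 (depth 4)
59: right child of 57 (depth 3)
15: right child of 13 (depth 4)
53: left child of 57 (depth 3)
32: right child of 17 (depth 3)
14: left child of 15 (depth 5)
41: left child of 43 (depth 3)
51: left child of 52 (depth 2)

Path to 11: 47 → 40 → 17 → 13 → 11, which is 4 edges.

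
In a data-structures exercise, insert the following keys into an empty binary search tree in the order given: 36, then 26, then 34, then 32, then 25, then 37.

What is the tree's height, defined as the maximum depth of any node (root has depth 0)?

3

36: root
26: left child of 36 (depth 1)
34: right child of 26 (depth 2)
32: left child of 34 (depth 3)
25: left child of 26 (depth 2)
37: right child of 36 (depth 1)

The deepest node is 32 at depth 3.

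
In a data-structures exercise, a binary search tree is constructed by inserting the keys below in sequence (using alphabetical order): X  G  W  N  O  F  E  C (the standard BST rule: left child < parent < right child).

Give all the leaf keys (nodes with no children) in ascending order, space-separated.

C O

X: root
G: left child of X (depth 1)
W: right child of G (depth 2)
N: left child of W (depth 3)
O: right child of N (depth 4)
F: left child of G (depth 2)
E: left child of F (depth 3)
C: left child of E (depth 4)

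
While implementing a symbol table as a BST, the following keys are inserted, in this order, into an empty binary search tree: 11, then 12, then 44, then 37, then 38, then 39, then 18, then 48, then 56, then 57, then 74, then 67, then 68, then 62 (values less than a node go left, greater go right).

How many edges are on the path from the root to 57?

5

Insert 11: tree is empty, so 11 becomes the root.
Insert 12: 12 > 11 → go right. Place as right child of 11.
Insert 44: 44 > 11 → go right; 44 > 12 → go right. Place as right child of 12.
Insert 37: 37 > 11 → go right; 37 > 12 → go right; 37 < 44 → go left. Place as left child of 44.
Insert 38: 38 > 11 → go right; 38 > 12 → go right; 38 < 44 → go left; 38 > 37 → go right. Place as right child of 37.
Insert 39: 39 > 11 → go right; 39 > 12 → go right; 39 < 44 → go left; 39 > 37 → go right; 39 > 38 → go right. Place as right child of 38.
Insert 18: 18 > 11 → go right; 18 > 12 → go right; 18 < 44 → go left; 18 < 37 → go left. Place as left child of 37.
Insert 48: 48 > 11 → go right; 48 > 12 → go right; 48 > 44 → go right. Place as right child of 44.
Insert 56: 56 > 11 → go right; 56 > 12 → go right; 56 > 44 → go right; 56 > 48 → go right. Place as right child of 48.
Insert 57: 57 > 11 → go right; 57 > 12 → go right; 57 > 44 → go right; 57 > 48 → go right; 57 > 56 → go right. Place as right child of 56.
Insert 74: 74 > 11 → go right; 74 > 12 → go right; 74 > 44 → go right; 74 > 48 → go right; 74 > 56 → go right; 74 > 57 → go right. Place as right child of 57.
Insert 67: 67 > 11 → go right; 67 > 12 → go right; 67 > 44 → go right; 67 > 48 → go right; 67 > 56 → go right; 67 > 57 → go right; 67 < 74 → go left. Place as left child of 74.
Insert 68: 68 > 11 → go right; 68 > 12 → go right; 68 > 44 → go right; 68 > 48 → go right; 68 > 56 → go right; 68 > 57 → go right; 68 < 74 → go left; 68 > 67 → go right. Place as right child of 67.
Insert 62: 62 > 11 → go right; 62 > 12 → go right; 62 > 44 → go right; 62 > 48 → go right; 62 > 56 → go right; 62 > 57 → go right; 62 < 74 → go left; 62 < 67 → go left. Place as left child of 67.

Path to 57: 11 → 12 → 44 → 48 → 56 → 57, which is 5 edges.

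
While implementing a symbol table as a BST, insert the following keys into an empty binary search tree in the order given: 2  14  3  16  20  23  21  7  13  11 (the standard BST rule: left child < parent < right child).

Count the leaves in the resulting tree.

Insert 2: tree is empty, so 2 becomes the root.
Insert 14: 14 > 2 → go right. Place as right child of 2.
Insert 3: 3 > 2 → go right; 3 < 14 → go left. Place as left child of 14.
Insert 16: 16 > 2 → go right; 16 > 14 → go right. Place as right child of 14.
Insert 20: 20 > 2 → go right; 20 > 14 → go right; 20 > 16 → go right. Place as right child of 16.
Insert 23: 23 > 2 → go right; 23 > 14 → go right; 23 > 16 → go right; 23 > 20 → go right. Place as right child of 20.
Insert 21: 21 > 2 → go right; 21 > 14 → go right; 21 > 16 → go right; 21 > 20 → go right; 21 < 23 → go left. Place as left child of 23.
Insert 7: 7 > 2 → go right; 7 < 14 → go left; 7 > 3 → go right. Place as right child of 3.
Insert 13: 13 > 2 → go right; 13 < 14 → go left; 13 > 3 → go right; 13 > 7 → go right. Place as right child of 7.
Insert 11: 11 > 2 → go right; 11 < 14 → go left; 11 > 3 → go right; 11 > 7 → go right; 11 < 13 → go left. Place as left child of 13.

Leaves: 11, 21 — 2 in total.

2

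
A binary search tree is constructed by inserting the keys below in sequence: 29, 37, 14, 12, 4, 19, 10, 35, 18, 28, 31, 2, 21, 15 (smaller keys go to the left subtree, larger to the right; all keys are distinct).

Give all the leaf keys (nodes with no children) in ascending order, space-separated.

29: root
37: right child of 29 (depth 1)
14: left child of 29 (depth 1)
12: left child of 14 (depth 2)
4: left child of 12 (depth 3)
19: right child of 14 (depth 2)
10: right child of 4 (depth 4)
35: left child of 37 (depth 2)
18: left child of 19 (depth 3)
28: right child of 19 (depth 3)
31: left child of 35 (depth 3)
2: left child of 4 (depth 4)
21: left child of 28 (depth 4)
15: left child of 18 (depth 4)

2 10 15 21 31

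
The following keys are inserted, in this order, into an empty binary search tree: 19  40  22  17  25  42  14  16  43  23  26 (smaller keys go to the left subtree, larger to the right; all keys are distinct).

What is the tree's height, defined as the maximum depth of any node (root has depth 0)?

Resulting structure (node: left, right):
  19: L=17, R=40
  40: L=22, R=42
  22: L=–, R=25
  17: L=14, R=–
  25: L=23, R=26
  42: L=–, R=43
  14: L=–, R=16
  16: L=–, R=–
  43: L=–, R=–
  23: L=–, R=–
  26: L=–, R=–

The deepest node is 23 at depth 4.

4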